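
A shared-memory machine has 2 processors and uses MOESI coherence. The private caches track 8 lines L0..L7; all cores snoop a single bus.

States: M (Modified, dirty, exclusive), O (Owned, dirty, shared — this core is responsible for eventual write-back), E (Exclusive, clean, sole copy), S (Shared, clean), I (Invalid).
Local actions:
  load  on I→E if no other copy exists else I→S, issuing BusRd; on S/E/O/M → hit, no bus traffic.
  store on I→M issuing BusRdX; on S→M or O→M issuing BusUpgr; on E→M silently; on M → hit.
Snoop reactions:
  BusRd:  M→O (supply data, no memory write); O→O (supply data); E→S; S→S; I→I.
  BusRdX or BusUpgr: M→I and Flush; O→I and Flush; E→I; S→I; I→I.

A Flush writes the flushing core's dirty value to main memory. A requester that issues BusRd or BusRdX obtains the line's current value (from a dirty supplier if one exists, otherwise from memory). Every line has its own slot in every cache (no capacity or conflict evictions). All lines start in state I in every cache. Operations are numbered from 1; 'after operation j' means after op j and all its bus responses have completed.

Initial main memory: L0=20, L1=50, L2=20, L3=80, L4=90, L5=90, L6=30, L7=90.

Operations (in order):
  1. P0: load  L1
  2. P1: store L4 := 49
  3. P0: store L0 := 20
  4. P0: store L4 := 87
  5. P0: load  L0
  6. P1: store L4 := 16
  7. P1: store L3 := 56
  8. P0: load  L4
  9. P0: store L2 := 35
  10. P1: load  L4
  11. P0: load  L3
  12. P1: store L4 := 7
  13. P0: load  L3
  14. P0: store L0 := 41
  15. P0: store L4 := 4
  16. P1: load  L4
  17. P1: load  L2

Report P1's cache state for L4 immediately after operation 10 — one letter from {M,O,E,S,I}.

1. P0: load  L1  bus=[BusRd]  L1: P0=E P1=I  mem[L1]=50
2. P1: store L4 := 49  bus=[BusRdX]  L4: P0=I P1=M  mem[L4]=90
3. P0: store L0 := 20  bus=[BusRdX]  L0: P0=M P1=I  mem[L0]=20
4. P0: store L4 := 87  bus=[BusRdX,Flush]  L4: P0=M P1=I  mem[L4]=49
5. P0: load  L0  bus=[-]  L0: P0=M P1=I  mem[L0]=20
6. P1: store L4 := 16  bus=[BusRdX,Flush]  L4: P0=I P1=M  mem[L4]=87
7. P1: store L3 := 56  bus=[BusRdX]  L3: P0=I P1=M  mem[L3]=80
8. P0: load  L4  bus=[BusRd]  L4: P0=S P1=O  mem[L4]=87
9. P0: store L2 := 35  bus=[BusRdX]  L2: P0=M P1=I  mem[L2]=20
10. P1: load  L4  bus=[-]  L4: P0=S P1=O  mem[L4]=87
11. P0: load  L3  bus=[BusRd]  L3: P0=S P1=O  mem[L3]=80
12. P1: store L4 := 7  bus=[BusUpgr]  L4: P0=I P1=M  mem[L4]=87
13. P0: load  L3  bus=[-]  L3: P0=S P1=O  mem[L3]=80
14. P0: store L0 := 41  bus=[-]  L0: P0=M P1=I  mem[L0]=20
15. P0: store L4 := 4  bus=[BusRdX,Flush]  L4: P0=M P1=I  mem[L4]=7
16. P1: load  L4  bus=[BusRd]  L4: P0=O P1=S  mem[L4]=7
17. P1: load  L2  bus=[BusRd]  L2: P0=O P1=S  mem[L2]=20

state = O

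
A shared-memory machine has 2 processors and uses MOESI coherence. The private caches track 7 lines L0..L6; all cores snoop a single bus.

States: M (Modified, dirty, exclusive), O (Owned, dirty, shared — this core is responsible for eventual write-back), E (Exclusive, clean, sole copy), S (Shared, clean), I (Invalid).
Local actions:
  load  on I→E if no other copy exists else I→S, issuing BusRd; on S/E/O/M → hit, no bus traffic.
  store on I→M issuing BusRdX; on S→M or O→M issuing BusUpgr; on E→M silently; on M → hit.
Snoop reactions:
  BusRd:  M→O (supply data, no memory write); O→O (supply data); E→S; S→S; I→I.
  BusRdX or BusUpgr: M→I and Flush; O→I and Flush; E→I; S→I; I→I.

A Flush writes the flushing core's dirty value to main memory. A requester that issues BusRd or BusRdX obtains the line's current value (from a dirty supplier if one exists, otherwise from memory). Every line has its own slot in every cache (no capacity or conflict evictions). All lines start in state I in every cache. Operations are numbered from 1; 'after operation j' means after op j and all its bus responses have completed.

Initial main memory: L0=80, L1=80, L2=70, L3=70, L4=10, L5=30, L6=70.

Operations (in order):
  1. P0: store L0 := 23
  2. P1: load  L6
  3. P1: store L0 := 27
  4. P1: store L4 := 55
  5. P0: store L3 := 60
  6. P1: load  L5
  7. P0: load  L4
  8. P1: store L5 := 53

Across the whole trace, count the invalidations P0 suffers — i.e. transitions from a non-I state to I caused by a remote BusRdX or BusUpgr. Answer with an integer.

invalidations = 1

[1] P0: store L0 := 23 | P0:M(23), P1:I | bus: BusRdX
[2] P1: load  L6 | P0:I, P1:E(70) | bus: BusRd
[3] P1: store L0 := 27 | P0:I, P1:M(27) | bus: BusRdX,Flush
[4] P1: store L4 := 55 | P0:I, P1:M(55) | bus: BusRdX
[5] P0: store L3 := 60 | P0:M(60), P1:I | bus: BusRdX
[6] P1: load  L5 | P0:I, P1:E(30) | bus: BusRd
[7] P0: load  L4 | P0:S(55), P1:O(55) | bus: BusRd
[8] P1: store L5 := 53 | P0:I, P1:M(53) | bus: none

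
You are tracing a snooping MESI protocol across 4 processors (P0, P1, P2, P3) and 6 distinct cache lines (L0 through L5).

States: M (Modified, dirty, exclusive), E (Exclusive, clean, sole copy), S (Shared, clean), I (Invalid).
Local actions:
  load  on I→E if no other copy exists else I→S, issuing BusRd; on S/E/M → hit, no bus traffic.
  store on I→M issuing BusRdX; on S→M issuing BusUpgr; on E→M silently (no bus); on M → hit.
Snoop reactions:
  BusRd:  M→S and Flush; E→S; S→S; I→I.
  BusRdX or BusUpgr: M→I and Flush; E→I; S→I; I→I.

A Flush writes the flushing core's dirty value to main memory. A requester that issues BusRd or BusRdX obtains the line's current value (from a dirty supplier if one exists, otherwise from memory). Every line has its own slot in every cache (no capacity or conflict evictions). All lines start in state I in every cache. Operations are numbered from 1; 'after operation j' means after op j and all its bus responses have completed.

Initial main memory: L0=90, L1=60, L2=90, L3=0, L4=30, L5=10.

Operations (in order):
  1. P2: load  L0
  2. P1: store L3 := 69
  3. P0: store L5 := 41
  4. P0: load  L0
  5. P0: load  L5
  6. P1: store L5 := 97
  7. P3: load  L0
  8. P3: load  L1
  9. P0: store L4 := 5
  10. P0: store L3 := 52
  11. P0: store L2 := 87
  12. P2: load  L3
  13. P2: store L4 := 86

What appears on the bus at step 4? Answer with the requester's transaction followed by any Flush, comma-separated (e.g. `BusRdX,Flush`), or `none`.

bus = BusRd

  op1 P2: load  L0 → I/I/E/I on L0; bus BusRd; mem=90
  op2 P1: store L3 := 69 → I/M/I/I on L3; bus BusRdX; mem=0
  op3 P0: store L5 := 41 → M/I/I/I on L5; bus BusRdX; mem=10
  op4 P0: load  L0 → S/I/S/I on L0; bus BusRd; mem=90
  op5 P0: load  L5 → M/I/I/I on L5; bus (none); mem=10
  op6 P1: store L5 := 97 → I/M/I/I on L5; bus BusRdX Flush; mem=41
  op7 P3: load  L0 → S/I/S/S on L0; bus BusRd; mem=90
  op8 P3: load  L1 → I/I/I/E on L1; bus BusRd; mem=60
  op9 P0: store L4 := 5 → M/I/I/I on L4; bus BusRdX; mem=30
  op10 P0: store L3 := 52 → M/I/I/I on L3; bus BusRdX Flush; mem=69
  op11 P0: store L2 := 87 → M/I/I/I on L2; bus BusRdX; mem=90
  op12 P2: load  L3 → S/I/S/I on L3; bus BusRd Flush; mem=52
  op13 P2: store L4 := 86 → I/I/M/I on L4; bus BusRdX Flush; mem=5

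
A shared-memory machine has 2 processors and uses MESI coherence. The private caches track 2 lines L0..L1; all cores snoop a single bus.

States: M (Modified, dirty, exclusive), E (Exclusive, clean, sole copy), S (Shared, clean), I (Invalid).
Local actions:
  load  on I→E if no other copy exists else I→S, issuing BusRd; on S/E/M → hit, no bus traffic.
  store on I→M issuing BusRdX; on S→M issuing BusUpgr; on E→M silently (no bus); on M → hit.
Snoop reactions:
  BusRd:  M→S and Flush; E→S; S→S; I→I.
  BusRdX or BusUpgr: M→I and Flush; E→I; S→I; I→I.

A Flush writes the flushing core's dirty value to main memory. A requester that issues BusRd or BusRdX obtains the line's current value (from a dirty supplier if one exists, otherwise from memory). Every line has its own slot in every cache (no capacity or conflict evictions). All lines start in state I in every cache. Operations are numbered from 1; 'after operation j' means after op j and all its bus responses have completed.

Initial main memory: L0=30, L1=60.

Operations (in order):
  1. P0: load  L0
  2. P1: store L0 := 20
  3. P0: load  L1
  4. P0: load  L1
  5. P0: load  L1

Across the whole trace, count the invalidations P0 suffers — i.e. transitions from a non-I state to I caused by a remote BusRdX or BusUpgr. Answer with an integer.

invalidations = 1

1. P0: load  L0  bus=[BusRd]  L0: P0=E P1=I  mem[L0]=30
2. P1: store L0 := 20  bus=[BusRdX]  L0: P0=I P1=M  mem[L0]=30
3. P0: load  L1  bus=[BusRd]  L1: P0=E P1=I  mem[L1]=60
4. P0: load  L1  bus=[-]  L1: P0=E P1=I  mem[L1]=60
5. P0: load  L1  bus=[-]  L1: P0=E P1=I  mem[L1]=60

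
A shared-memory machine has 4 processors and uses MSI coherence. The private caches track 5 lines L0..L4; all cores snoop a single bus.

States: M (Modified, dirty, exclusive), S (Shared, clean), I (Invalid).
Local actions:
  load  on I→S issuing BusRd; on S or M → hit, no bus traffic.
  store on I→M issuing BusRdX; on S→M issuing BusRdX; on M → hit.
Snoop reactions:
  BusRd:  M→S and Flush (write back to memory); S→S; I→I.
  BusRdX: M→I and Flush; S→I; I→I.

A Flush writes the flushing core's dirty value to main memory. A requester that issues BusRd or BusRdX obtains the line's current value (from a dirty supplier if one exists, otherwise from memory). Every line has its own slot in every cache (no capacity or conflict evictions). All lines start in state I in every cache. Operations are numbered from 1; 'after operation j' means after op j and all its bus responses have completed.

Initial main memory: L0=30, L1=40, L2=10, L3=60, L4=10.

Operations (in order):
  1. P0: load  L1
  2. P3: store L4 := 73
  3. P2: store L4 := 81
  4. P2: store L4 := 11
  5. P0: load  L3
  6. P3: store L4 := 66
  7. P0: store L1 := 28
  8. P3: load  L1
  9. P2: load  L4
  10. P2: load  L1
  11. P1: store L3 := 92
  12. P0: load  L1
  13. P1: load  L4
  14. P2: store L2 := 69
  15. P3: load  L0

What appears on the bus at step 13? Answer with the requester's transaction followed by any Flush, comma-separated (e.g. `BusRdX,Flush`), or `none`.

bus = BusRd

  op1 P0: load  L1 → S/I/I/I on L1; bus BusRd; mem=40
  op2 P3: store L4 := 73 → I/I/I/M on L4; bus BusRdX; mem=10
  op3 P2: store L4 := 81 → I/I/M/I on L4; bus BusRdX Flush; mem=73
  op4 P2: store L4 := 11 → I/I/M/I on L4; bus (none); mem=73
  op5 P0: load  L3 → S/I/I/I on L3; bus BusRd; mem=60
  op6 P3: store L4 := 66 → I/I/I/M on L4; bus BusRdX Flush; mem=11
  op7 P0: store L1 := 28 → M/I/I/I on L1; bus BusRdX; mem=40
  op8 P3: load  L1 → S/I/I/S on L1; bus BusRd Flush; mem=28
  op9 P2: load  L4 → I/I/S/S on L4; bus BusRd Flush; mem=66
  op10 P2: load  L1 → S/I/S/S on L1; bus BusRd; mem=28
  op11 P1: store L3 := 92 → I/M/I/I on L3; bus BusRdX; mem=60
  op12 P0: load  L1 → S/I/S/S on L1; bus (none); mem=28
  op13 P1: load  L4 → I/S/S/S on L4; bus BusRd; mem=66
  op14 P2: store L2 := 69 → I/I/M/I on L2; bus BusRdX; mem=10
  op15 P3: load  L0 → I/I/I/S on L0; bus BusRd; mem=30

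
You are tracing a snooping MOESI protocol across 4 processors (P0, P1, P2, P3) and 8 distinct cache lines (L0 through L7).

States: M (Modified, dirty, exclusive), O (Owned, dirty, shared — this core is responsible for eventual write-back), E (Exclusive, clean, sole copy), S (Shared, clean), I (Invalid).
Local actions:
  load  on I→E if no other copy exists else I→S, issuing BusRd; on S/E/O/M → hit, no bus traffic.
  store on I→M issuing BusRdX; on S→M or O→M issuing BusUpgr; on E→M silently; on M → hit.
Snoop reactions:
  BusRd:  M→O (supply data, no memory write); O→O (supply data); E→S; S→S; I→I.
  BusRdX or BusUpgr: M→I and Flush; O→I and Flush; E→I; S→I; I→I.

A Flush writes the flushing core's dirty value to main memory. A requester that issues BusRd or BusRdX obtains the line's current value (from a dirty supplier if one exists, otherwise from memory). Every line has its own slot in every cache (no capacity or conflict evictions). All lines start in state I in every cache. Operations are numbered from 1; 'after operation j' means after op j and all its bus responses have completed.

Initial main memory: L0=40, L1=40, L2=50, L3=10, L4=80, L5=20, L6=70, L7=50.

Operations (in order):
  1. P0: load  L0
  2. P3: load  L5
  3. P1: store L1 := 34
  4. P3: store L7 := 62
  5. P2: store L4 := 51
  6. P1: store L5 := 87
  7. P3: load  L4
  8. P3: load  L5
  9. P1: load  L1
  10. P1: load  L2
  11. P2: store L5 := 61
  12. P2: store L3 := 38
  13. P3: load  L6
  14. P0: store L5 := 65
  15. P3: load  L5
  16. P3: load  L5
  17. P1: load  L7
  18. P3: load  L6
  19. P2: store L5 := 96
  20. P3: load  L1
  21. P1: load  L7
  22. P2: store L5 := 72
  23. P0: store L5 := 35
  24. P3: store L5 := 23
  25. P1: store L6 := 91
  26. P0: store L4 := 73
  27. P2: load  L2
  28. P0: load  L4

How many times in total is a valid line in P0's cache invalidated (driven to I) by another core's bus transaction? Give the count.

[1] P0: load  L0 | P0:E(40), P1:I, P2:I, P3:I | bus: BusRd
[2] P3: load  L5 | P0:I, P1:I, P2:I, P3:E(20) | bus: BusRd
[3] P1: store L1 := 34 | P0:I, P1:M(34), P2:I, P3:I | bus: BusRdX
[4] P3: store L7 := 62 | P0:I, P1:I, P2:I, P3:M(62) | bus: BusRdX
[5] P2: store L4 := 51 | P0:I, P1:I, P2:M(51), P3:I | bus: BusRdX
[6] P1: store L5 := 87 | P0:I, P1:M(87), P2:I, P3:I | bus: BusRdX
[7] P3: load  L4 | P0:I, P1:I, P2:O(51), P3:S(51) | bus: BusRd
[8] P3: load  L5 | P0:I, P1:O(87), P2:I, P3:S(87) | bus: BusRd
[9] P1: load  L1 | P0:I, P1:M(34), P2:I, P3:I | bus: none
[10] P1: load  L2 | P0:I, P1:E(50), P2:I, P3:I | bus: BusRd
[11] P2: store L5 := 61 | P0:I, P1:I, P2:M(61), P3:I | bus: BusRdX,Flush
[12] P2: store L3 := 38 | P0:I, P1:I, P2:M(38), P3:I | bus: BusRdX
[13] P3: load  L6 | P0:I, P1:I, P2:I, P3:E(70) | bus: BusRd
[14] P0: store L5 := 65 | P0:M(65), P1:I, P2:I, P3:I | bus: BusRdX,Flush
[15] P3: load  L5 | P0:O(65), P1:I, P2:I, P3:S(65) | bus: BusRd
[16] P3: load  L5 | P0:O(65), P1:I, P2:I, P3:S(65) | bus: none
[17] P1: load  L7 | P0:I, P1:S(62), P2:I, P3:O(62) | bus: BusRd
[18] P3: load  L6 | P0:I, P1:I, P2:I, P3:E(70) | bus: none
[19] P2: store L5 := 96 | P0:I, P1:I, P2:M(96), P3:I | bus: BusRdX,Flush
[20] P3: load  L1 | P0:I, P1:O(34), P2:I, P3:S(34) | bus: BusRd
[21] P1: load  L7 | P0:I, P1:S(62), P2:I, P3:O(62) | bus: none
[22] P2: store L5 := 72 | P0:I, P1:I, P2:M(72), P3:I | bus: none
[23] P0: store L5 := 35 | P0:M(35), P1:I, P2:I, P3:I | bus: BusRdX,Flush
[24] P3: store L5 := 23 | P0:I, P1:I, P2:I, P3:M(23) | bus: BusRdX,Flush
[25] P1: store L6 := 91 | P0:I, P1:M(91), P2:I, P3:I | bus: BusRdX
[26] P0: store L4 := 73 | P0:M(73), P1:I, P2:I, P3:I | bus: BusRdX,Flush
[27] P2: load  L2 | P0:I, P1:S(50), P2:S(50), P3:I | bus: BusRd
[28] P0: load  L4 | P0:M(73), P1:I, P2:I, P3:I | bus: none

invalidations = 2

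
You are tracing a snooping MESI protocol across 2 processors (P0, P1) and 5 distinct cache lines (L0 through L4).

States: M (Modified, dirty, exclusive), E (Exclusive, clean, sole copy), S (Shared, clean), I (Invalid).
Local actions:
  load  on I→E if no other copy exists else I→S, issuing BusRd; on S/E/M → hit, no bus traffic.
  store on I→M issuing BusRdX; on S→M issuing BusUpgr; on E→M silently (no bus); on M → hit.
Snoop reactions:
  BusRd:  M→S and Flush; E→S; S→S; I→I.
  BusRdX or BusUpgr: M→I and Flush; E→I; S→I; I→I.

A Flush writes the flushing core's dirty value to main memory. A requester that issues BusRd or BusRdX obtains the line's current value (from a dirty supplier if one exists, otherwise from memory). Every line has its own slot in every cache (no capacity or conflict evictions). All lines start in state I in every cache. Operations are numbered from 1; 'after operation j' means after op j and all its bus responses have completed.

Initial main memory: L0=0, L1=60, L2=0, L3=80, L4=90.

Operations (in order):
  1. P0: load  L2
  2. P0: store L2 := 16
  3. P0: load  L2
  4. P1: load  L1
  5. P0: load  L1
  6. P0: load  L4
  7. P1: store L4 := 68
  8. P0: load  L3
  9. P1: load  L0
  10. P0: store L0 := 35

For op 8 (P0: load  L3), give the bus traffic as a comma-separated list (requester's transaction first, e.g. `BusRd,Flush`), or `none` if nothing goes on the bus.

bus = BusRd

step 1: P0: load  L2  ⟶  EI  (L2)  txn=BusRd  M[L2]=0
step 2: P0: store L2 := 16  ⟶  MI  (L2)  txn=∅  M[L2]=0
step 3: P0: load  L2  ⟶  MI  (L2)  txn=∅  M[L2]=0
step 4: P1: load  L1  ⟶  IE  (L1)  txn=BusRd  M[L1]=60
step 5: P0: load  L1  ⟶  SS  (L1)  txn=BusRd  M[L1]=60
step 6: P0: load  L4  ⟶  EI  (L4)  txn=BusRd  M[L4]=90
step 7: P1: store L4 := 68  ⟶  IM  (L4)  txn=BusRdX  M[L4]=90
step 8: P0: load  L3  ⟶  EI  (L3)  txn=BusRd  M[L3]=80
step 9: P1: load  L0  ⟶  IE  (L0)  txn=BusRd  M[L0]=0
step 10: P0: store L0 := 35  ⟶  MI  (L0)  txn=BusRdX  M[L0]=0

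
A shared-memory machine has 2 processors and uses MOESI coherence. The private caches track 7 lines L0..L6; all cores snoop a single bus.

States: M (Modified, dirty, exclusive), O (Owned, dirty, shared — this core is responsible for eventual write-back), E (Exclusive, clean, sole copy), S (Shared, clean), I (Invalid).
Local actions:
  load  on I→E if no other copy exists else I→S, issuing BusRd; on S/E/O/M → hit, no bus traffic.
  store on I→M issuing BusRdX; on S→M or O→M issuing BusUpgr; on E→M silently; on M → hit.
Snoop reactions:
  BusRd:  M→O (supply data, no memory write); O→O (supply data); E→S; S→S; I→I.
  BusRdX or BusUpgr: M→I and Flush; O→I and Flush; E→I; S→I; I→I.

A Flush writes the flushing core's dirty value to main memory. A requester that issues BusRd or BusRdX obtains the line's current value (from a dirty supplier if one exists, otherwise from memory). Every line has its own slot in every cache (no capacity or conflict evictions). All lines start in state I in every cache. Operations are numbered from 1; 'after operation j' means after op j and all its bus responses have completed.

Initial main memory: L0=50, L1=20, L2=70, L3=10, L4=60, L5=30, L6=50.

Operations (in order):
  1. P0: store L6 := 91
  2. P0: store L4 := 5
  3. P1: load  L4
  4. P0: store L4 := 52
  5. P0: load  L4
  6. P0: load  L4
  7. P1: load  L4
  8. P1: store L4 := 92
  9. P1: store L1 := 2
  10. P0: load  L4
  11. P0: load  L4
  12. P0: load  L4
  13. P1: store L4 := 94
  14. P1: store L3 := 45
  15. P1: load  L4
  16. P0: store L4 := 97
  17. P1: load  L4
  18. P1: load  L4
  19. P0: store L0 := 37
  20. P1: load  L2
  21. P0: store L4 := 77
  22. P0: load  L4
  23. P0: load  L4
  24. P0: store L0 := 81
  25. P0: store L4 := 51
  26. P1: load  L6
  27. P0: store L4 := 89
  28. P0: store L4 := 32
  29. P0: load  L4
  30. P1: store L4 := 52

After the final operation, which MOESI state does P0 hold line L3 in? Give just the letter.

state = I

1. P0: store L6 := 91  bus=[BusRdX]  L6: P0=M P1=I  mem[L6]=50
2. P0: store L4 := 5  bus=[BusRdX]  L4: P0=M P1=I  mem[L4]=60
3. P1: load  L4  bus=[BusRd]  L4: P0=O P1=S  mem[L4]=60
4. P0: store L4 := 52  bus=[BusUpgr]  L4: P0=M P1=I  mem[L4]=60
5. P0: load  L4  bus=[-]  L4: P0=M P1=I  mem[L4]=60
6. P0: load  L4  bus=[-]  L4: P0=M P1=I  mem[L4]=60
7. P1: load  L4  bus=[BusRd]  L4: P0=O P1=S  mem[L4]=60
8. P1: store L4 := 92  bus=[BusUpgr,Flush]  L4: P0=I P1=M  mem[L4]=52
9. P1: store L1 := 2  bus=[BusRdX]  L1: P0=I P1=M  mem[L1]=20
10. P0: load  L4  bus=[BusRd]  L4: P0=S P1=O  mem[L4]=52
11. P0: load  L4  bus=[-]  L4: P0=S P1=O  mem[L4]=52
12. P0: load  L4  bus=[-]  L4: P0=S P1=O  mem[L4]=52
13. P1: store L4 := 94  bus=[BusUpgr]  L4: P0=I P1=M  mem[L4]=52
14. P1: store L3 := 45  bus=[BusRdX]  L3: P0=I P1=M  mem[L3]=10
15. P1: load  L4  bus=[-]  L4: P0=I P1=M  mem[L4]=52
16. P0: store L4 := 97  bus=[BusRdX,Flush]  L4: P0=M P1=I  mem[L4]=94
17. P1: load  L4  bus=[BusRd]  L4: P0=O P1=S  mem[L4]=94
18. P1: load  L4  bus=[-]  L4: P0=O P1=S  mem[L4]=94
19. P0: store L0 := 37  bus=[BusRdX]  L0: P0=M P1=I  mem[L0]=50
20. P1: load  L2  bus=[BusRd]  L2: P0=I P1=E  mem[L2]=70
21. P0: store L4 := 77  bus=[BusUpgr]  L4: P0=M P1=I  mem[L4]=94
22. P0: load  L4  bus=[-]  L4: P0=M P1=I  mem[L4]=94
23. P0: load  L4  bus=[-]  L4: P0=M P1=I  mem[L4]=94
24. P0: store L0 := 81  bus=[-]  L0: P0=M P1=I  mem[L0]=50
25. P0: store L4 := 51  bus=[-]  L4: P0=M P1=I  mem[L4]=94
26. P1: load  L6  bus=[BusRd]  L6: P0=O P1=S  mem[L6]=50
27. P0: store L4 := 89  bus=[-]  L4: P0=M P1=I  mem[L4]=94
28. P0: store L4 := 32  bus=[-]  L4: P0=M P1=I  mem[L4]=94
29. P0: load  L4  bus=[-]  L4: P0=M P1=I  mem[L4]=94
30. P1: store L4 := 52  bus=[BusRdX,Flush]  L4: P0=I P1=M  mem[L4]=32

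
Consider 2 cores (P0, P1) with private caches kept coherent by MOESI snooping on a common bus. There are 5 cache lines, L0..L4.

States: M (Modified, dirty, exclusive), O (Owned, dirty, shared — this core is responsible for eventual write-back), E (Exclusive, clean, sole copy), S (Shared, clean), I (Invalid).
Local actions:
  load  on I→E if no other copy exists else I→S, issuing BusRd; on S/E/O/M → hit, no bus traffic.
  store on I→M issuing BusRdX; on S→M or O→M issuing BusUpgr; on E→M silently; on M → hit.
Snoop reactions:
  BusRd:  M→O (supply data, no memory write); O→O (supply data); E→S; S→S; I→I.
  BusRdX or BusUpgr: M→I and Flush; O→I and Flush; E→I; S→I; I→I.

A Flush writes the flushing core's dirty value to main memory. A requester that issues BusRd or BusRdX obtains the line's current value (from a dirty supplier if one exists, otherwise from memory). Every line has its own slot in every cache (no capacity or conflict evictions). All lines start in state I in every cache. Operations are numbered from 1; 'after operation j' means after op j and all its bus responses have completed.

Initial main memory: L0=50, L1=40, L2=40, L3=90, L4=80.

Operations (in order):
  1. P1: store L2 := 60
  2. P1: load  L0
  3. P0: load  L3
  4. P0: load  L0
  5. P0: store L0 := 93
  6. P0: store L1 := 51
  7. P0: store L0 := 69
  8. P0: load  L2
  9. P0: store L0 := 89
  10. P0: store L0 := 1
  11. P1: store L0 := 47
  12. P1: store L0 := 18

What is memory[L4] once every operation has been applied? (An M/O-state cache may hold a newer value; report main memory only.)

  op1 P1: store L2 := 60 → I/M on L2; bus BusRdX; mem=40
  op2 P1: load  L0 → I/E on L0; bus BusRd; mem=50
  op3 P0: load  L3 → E/I on L3; bus BusRd; mem=90
  op4 P0: load  L0 → S/S on L0; bus BusRd; mem=50
  op5 P0: store L0 := 93 → M/I on L0; bus BusUpgr; mem=50
  op6 P0: store L1 := 51 → M/I on L1; bus BusRdX; mem=40
  op7 P0: store L0 := 69 → M/I on L0; bus (none); mem=50
  op8 P0: load  L2 → S/O on L2; bus BusRd; mem=40
  op9 P0: store L0 := 89 → M/I on L0; bus (none); mem=50
  op10 P0: store L0 := 1 → M/I on L0; bus (none); mem=50
  op11 P1: store L0 := 47 → I/M on L0; bus BusRdX Flush; mem=1
  op12 P1: store L0 := 18 → I/M on L0; bus (none); mem=1

memory[L4] = 80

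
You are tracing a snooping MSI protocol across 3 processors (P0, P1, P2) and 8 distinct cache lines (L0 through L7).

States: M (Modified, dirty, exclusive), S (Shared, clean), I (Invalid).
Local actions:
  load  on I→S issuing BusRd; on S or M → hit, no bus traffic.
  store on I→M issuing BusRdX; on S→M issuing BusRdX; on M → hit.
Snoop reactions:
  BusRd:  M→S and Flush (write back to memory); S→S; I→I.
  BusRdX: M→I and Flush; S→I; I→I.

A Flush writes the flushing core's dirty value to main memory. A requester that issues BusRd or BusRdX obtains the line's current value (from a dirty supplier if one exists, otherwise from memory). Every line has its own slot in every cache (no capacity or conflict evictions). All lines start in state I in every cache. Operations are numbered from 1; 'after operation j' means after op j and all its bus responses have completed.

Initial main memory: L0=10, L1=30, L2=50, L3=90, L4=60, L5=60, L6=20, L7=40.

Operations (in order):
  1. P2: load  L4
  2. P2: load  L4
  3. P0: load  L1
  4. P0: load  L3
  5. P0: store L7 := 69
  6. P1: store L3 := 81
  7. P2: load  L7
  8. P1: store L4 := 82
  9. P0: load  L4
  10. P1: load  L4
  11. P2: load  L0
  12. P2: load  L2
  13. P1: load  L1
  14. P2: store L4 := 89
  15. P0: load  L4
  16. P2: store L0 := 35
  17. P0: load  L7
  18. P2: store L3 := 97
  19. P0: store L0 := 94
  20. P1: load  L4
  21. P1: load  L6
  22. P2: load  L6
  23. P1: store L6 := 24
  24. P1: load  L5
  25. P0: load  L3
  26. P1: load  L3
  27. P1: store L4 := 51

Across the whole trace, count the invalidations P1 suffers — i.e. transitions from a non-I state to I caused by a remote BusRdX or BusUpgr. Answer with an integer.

invalidations = 2

  op1 P2: load  L4 → I/I/S on L4; bus BusRd; mem=60
  op2 P2: load  L4 → I/I/S on L4; bus (none); mem=60
  op3 P0: load  L1 → S/I/I on L1; bus BusRd; mem=30
  op4 P0: load  L3 → S/I/I on L3; bus BusRd; mem=90
  op5 P0: store L7 := 69 → M/I/I on L7; bus BusRdX; mem=40
  op6 P1: store L3 := 81 → I/M/I on L3; bus BusRdX; mem=90
  op7 P2: load  L7 → S/I/S on L7; bus BusRd Flush; mem=69
  op8 P1: store L4 := 82 → I/M/I on L4; bus BusRdX; mem=60
  op9 P0: load  L4 → S/S/I on L4; bus BusRd Flush; mem=82
  op10 P1: load  L4 → S/S/I on L4; bus (none); mem=82
  op11 P2: load  L0 → I/I/S on L0; bus BusRd; mem=10
  op12 P2: load  L2 → I/I/S on L2; bus BusRd; mem=50
  op13 P1: load  L1 → S/S/I on L1; bus BusRd; mem=30
  op14 P2: store L4 := 89 → I/I/M on L4; bus BusRdX; mem=82
  op15 P0: load  L4 → S/I/S on L4; bus BusRd Flush; mem=89
  op16 P2: store L0 := 35 → I/I/M on L0; bus BusRdX; mem=10
  op17 P0: load  L7 → S/I/S on L7; bus (none); mem=69
  op18 P2: store L3 := 97 → I/I/M on L3; bus BusRdX Flush; mem=81
  op19 P0: store L0 := 94 → M/I/I on L0; bus BusRdX Flush; mem=35
  op20 P1: load  L4 → S/S/S on L4; bus BusRd; mem=89
  op21 P1: load  L6 → I/S/I on L6; bus BusRd; mem=20
  op22 P2: load  L6 → I/S/S on L6; bus BusRd; mem=20
  op23 P1: store L6 := 24 → I/M/I on L6; bus BusRdX; mem=20
  op24 P1: load  L5 → I/S/I on L5; bus BusRd; mem=60
  op25 P0: load  L3 → S/I/S on L3; bus BusRd Flush; mem=97
  op26 P1: load  L3 → S/S/S on L3; bus BusRd; mem=97
  op27 P1: store L4 := 51 → I/M/I on L4; bus BusRdX; mem=89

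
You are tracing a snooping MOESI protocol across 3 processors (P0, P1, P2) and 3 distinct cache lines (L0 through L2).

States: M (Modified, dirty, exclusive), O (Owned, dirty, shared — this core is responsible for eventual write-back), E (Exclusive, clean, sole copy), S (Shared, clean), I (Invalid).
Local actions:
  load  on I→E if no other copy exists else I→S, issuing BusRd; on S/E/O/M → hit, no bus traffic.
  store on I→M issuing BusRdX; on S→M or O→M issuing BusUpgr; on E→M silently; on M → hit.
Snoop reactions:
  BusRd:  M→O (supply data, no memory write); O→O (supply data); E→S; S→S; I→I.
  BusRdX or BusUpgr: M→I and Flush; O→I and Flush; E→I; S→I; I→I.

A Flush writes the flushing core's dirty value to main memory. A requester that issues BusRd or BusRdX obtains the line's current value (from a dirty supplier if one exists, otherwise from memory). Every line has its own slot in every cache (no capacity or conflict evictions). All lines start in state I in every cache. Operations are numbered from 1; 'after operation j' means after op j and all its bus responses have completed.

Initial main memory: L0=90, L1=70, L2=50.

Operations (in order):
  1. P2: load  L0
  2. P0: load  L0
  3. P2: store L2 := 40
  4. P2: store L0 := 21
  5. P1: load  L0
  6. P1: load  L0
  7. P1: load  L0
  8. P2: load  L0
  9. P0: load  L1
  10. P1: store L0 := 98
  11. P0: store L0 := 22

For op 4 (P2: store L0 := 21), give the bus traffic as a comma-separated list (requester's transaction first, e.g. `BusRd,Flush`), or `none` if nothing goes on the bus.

  op1 P2: load  L0 → I/I/E on L0; bus BusRd; mem=90
  op2 P0: load  L0 → S/I/S on L0; bus BusRd; mem=90
  op3 P2: store L2 := 40 → I/I/M on L2; bus BusRdX; mem=50
  op4 P2: store L0 := 21 → I/I/M on L0; bus BusUpgr; mem=90
  op5 P1: load  L0 → I/S/O on L0; bus BusRd; mem=90
  op6 P1: load  L0 → I/S/O on L0; bus (none); mem=90
  op7 P1: load  L0 → I/S/O on L0; bus (none); mem=90
  op8 P2: load  L0 → I/S/O on L0; bus (none); mem=90
  op9 P0: load  L1 → E/I/I on L1; bus BusRd; mem=70
  op10 P1: store L0 := 98 → I/M/I on L0; bus BusUpgr Flush; mem=21
  op11 P0: store L0 := 22 → M/I/I on L0; bus BusRdX Flush; mem=98

bus = BusUpgr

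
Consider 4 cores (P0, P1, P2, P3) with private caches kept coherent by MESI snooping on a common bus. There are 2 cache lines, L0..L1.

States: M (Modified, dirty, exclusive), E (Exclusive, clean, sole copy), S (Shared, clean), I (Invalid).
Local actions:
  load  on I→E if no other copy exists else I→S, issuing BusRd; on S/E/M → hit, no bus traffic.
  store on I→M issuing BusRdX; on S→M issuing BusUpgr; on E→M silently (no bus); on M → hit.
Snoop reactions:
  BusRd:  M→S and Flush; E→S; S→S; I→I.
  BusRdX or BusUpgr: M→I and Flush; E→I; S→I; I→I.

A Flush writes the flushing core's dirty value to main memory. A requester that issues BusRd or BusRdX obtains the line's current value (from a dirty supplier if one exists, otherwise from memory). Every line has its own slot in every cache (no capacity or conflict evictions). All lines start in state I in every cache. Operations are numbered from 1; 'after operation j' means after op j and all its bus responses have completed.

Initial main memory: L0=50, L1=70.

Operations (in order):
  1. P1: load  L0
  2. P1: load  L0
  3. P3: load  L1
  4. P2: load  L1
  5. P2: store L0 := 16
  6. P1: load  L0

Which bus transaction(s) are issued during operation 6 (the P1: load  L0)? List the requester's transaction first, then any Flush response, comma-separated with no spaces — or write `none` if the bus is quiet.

bus = BusRd,Flush

[1] P1: load  L0 | P0:I, P1:E(50), P2:I, P3:I | bus: BusRd
[2] P1: load  L0 | P0:I, P1:E(50), P2:I, P3:I | bus: none
[3] P3: load  L1 | P0:I, P1:I, P2:I, P3:E(70) | bus: BusRd
[4] P2: load  L1 | P0:I, P1:I, P2:S(70), P3:S(70) | bus: BusRd
[5] P2: store L0 := 16 | P0:I, P1:I, P2:M(16), P3:I | bus: BusRdX
[6] P1: load  L0 | P0:I, P1:S(16), P2:S(16), P3:I | bus: BusRd,Flush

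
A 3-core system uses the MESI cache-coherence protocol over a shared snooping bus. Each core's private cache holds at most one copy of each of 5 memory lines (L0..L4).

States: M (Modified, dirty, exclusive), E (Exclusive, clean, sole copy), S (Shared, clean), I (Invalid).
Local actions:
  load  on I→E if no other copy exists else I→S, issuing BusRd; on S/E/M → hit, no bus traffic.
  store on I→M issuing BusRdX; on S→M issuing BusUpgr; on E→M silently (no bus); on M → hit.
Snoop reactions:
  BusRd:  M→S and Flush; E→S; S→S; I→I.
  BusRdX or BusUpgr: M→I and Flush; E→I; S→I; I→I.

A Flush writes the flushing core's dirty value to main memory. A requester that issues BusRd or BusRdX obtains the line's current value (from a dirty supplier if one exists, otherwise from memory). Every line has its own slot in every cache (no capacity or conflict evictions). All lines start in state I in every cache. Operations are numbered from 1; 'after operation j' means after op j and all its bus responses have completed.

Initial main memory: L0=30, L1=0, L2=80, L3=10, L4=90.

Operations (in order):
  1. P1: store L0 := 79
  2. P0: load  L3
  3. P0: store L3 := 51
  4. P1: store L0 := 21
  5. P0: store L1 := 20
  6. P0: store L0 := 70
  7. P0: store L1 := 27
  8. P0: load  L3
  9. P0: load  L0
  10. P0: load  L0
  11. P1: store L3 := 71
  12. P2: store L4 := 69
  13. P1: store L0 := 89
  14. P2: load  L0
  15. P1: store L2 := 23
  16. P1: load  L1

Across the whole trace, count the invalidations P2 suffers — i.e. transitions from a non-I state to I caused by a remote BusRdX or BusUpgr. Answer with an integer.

  op1 P1: store L0 := 79 → I/M/I on L0; bus BusRdX; mem=30
  op2 P0: load  L3 → E/I/I on L3; bus BusRd; mem=10
  op3 P0: store L3 := 51 → M/I/I on L3; bus (none); mem=10
  op4 P1: store L0 := 21 → I/M/I on L0; bus (none); mem=30
  op5 P0: store L1 := 20 → M/I/I on L1; bus BusRdX; mem=0
  op6 P0: store L0 := 70 → M/I/I on L0; bus BusRdX Flush; mem=21
  op7 P0: store L1 := 27 → M/I/I on L1; bus (none); mem=0
  op8 P0: load  L3 → M/I/I on L3; bus (none); mem=10
  op9 P0: load  L0 → M/I/I on L0; bus (none); mem=21
  op10 P0: load  L0 → M/I/I on L0; bus (none); mem=21
  op11 P1: store L3 := 71 → I/M/I on L3; bus BusRdX Flush; mem=51
  op12 P2: store L4 := 69 → I/I/M on L4; bus BusRdX; mem=90
  op13 P1: store L0 := 89 → I/M/I on L0; bus BusRdX Flush; mem=70
  op14 P2: load  L0 → I/S/S on L0; bus BusRd Flush; mem=89
  op15 P1: store L2 := 23 → I/M/I on L2; bus BusRdX; mem=80
  op16 P1: load  L1 → S/S/I on L1; bus BusRd Flush; mem=27

invalidations = 0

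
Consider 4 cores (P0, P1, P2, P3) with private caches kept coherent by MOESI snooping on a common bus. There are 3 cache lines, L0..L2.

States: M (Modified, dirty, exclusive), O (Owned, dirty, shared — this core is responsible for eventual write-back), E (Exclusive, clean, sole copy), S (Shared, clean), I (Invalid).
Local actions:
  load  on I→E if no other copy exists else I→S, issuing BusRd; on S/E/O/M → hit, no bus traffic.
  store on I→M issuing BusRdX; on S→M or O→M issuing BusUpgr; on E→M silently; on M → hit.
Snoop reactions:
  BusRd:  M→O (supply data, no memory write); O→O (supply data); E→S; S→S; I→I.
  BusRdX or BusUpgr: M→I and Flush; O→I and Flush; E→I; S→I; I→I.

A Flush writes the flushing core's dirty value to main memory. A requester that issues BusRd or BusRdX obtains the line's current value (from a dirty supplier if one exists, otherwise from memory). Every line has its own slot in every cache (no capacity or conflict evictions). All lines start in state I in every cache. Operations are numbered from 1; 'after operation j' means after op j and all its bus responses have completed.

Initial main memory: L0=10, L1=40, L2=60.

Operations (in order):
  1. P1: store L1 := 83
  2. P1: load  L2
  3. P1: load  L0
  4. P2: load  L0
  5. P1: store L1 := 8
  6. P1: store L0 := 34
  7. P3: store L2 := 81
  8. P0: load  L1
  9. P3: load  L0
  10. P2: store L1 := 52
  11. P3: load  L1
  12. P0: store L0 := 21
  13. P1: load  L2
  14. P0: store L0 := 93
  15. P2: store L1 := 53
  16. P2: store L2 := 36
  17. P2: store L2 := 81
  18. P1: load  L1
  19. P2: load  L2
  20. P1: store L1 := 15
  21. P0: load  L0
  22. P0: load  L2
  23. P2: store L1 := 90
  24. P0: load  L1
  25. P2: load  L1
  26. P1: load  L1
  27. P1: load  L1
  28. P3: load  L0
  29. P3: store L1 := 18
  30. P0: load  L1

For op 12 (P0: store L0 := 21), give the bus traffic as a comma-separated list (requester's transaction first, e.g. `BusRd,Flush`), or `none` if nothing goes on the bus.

bus = BusRdX,Flush

  op1 P1: store L1 := 83 → I/M/I/I on L1; bus BusRdX; mem=40
  op2 P1: load  L2 → I/E/I/I on L2; bus BusRd; mem=60
  op3 P1: load  L0 → I/E/I/I on L0; bus BusRd; mem=10
  op4 P2: load  L0 → I/S/S/I on L0; bus BusRd; mem=10
  op5 P1: store L1 := 8 → I/M/I/I on L1; bus (none); mem=40
  op6 P1: store L0 := 34 → I/M/I/I on L0; bus BusUpgr; mem=10
  op7 P3: store L2 := 81 → I/I/I/M on L2; bus BusRdX; mem=60
  op8 P0: load  L1 → S/O/I/I on L1; bus BusRd; mem=40
  op9 P3: load  L0 → I/O/I/S on L0; bus BusRd; mem=10
  op10 P2: store L1 := 52 → I/I/M/I on L1; bus BusRdX Flush; mem=8
  op11 P3: load  L1 → I/I/O/S on L1; bus BusRd; mem=8
  op12 P0: store L0 := 21 → M/I/I/I on L0; bus BusRdX Flush; mem=34
  op13 P1: load  L2 → I/S/I/O on L2; bus BusRd; mem=60
  op14 P0: store L0 := 93 → M/I/I/I on L0; bus (none); mem=34
  op15 P2: store L1 := 53 → I/I/M/I on L1; bus BusUpgr; mem=8
  op16 P2: store L2 := 36 → I/I/M/I on L2; bus BusRdX Flush; mem=81
  op17 P2: store L2 := 81 → I/I/M/I on L2; bus (none); mem=81
  op18 P1: load  L1 → I/S/O/I on L1; bus BusRd; mem=8
  op19 P2: load  L2 → I/I/M/I on L2; bus (none); mem=81
  op20 P1: store L1 := 15 → I/M/I/I on L1; bus BusUpgr Flush; mem=53
  op21 P0: load  L0 → M/I/I/I on L0; bus (none); mem=34
  op22 P0: load  L2 → S/I/O/I on L2; bus BusRd; mem=81
  op23 P2: store L1 := 90 → I/I/M/I on L1; bus BusRdX Flush; mem=15
  op24 P0: load  L1 → S/I/O/I on L1; bus BusRd; mem=15
  op25 P2: load  L1 → S/I/O/I on L1; bus (none); mem=15
  op26 P1: load  L1 → S/S/O/I on L1; bus BusRd; mem=15
  op27 P1: load  L1 → S/S/O/I on L1; bus (none); mem=15
  op28 P3: load  L0 → O/I/I/S on L0; bus BusRd; mem=34
  op29 P3: store L1 := 18 → I/I/I/M on L1; bus BusRdX Flush; mem=90
  op30 P0: load  L1 → S/I/I/O on L1; bus BusRd; mem=90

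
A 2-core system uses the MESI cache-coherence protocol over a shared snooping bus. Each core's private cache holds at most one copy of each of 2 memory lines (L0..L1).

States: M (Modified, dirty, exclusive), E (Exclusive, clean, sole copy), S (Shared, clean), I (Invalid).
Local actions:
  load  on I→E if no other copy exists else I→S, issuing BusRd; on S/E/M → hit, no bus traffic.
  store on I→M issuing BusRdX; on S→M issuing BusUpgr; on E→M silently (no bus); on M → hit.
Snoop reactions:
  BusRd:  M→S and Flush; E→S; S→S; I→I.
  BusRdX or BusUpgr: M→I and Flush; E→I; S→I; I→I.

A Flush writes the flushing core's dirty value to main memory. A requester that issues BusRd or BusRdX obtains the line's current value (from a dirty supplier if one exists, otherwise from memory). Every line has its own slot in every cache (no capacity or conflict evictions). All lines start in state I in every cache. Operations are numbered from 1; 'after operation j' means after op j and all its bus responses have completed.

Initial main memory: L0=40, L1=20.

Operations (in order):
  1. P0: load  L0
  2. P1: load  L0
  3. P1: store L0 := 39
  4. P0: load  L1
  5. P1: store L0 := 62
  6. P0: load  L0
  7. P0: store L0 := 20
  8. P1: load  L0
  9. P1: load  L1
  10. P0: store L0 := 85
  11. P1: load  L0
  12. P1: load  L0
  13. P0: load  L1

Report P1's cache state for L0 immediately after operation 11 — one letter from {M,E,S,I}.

1. P0: load  L0  bus=[BusRd]  L0: P0=E P1=I  mem[L0]=40
2. P1: load  L0  bus=[BusRd]  L0: P0=S P1=S  mem[L0]=40
3. P1: store L0 := 39  bus=[BusUpgr]  L0: P0=I P1=M  mem[L0]=40
4. P0: load  L1  bus=[BusRd]  L1: P0=E P1=I  mem[L1]=20
5. P1: store L0 := 62  bus=[-]  L0: P0=I P1=M  mem[L0]=40
6. P0: load  L0  bus=[BusRd,Flush]  L0: P0=S P1=S  mem[L0]=62
7. P0: store L0 := 20  bus=[BusUpgr]  L0: P0=M P1=I  mem[L0]=62
8. P1: load  L0  bus=[BusRd,Flush]  L0: P0=S P1=S  mem[L0]=20
9. P1: load  L1  bus=[BusRd]  L1: P0=S P1=S  mem[L1]=20
10. P0: store L0 := 85  bus=[BusUpgr]  L0: P0=M P1=I  mem[L0]=20
11. P1: load  L0  bus=[BusRd,Flush]  L0: P0=S P1=S  mem[L0]=85
12. P1: load  L0  bus=[-]  L0: P0=S P1=S  mem[L0]=85
13. P0: load  L1  bus=[-]  L1: P0=S P1=S  mem[L1]=20

state = S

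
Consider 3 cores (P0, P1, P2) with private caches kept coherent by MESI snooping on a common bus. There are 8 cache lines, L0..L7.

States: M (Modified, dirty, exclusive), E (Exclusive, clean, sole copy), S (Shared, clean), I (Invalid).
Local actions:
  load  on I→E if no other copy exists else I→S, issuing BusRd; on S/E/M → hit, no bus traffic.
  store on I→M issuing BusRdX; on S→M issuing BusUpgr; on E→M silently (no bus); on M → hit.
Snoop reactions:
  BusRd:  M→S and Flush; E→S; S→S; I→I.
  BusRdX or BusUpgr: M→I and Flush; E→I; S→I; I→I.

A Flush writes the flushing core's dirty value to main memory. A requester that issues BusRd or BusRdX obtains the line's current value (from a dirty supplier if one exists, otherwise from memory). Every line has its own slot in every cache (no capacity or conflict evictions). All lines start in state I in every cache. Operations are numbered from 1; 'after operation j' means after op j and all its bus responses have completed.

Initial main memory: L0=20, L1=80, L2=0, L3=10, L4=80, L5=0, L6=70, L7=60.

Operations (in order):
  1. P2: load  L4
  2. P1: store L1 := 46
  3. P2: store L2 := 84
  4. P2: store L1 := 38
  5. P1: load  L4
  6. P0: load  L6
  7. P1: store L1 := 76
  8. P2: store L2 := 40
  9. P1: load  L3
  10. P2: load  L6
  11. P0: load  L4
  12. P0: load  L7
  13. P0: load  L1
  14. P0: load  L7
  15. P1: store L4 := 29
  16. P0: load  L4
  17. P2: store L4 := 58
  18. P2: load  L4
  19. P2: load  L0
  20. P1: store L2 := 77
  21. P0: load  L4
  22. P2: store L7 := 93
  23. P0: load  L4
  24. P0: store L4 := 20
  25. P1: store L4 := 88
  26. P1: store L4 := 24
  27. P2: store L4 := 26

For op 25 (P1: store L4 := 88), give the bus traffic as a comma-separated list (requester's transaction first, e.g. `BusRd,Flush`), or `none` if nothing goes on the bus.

1. P2: load  L4  bus=[BusRd]  L4: P0=I P1=I P2=E  mem[L4]=80
2. P1: store L1 := 46  bus=[BusRdX]  L1: P0=I P1=M P2=I  mem[L1]=80
3. P2: store L2 := 84  bus=[BusRdX]  L2: P0=I P1=I P2=M  mem[L2]=0
4. P2: store L1 := 38  bus=[BusRdX,Flush]  L1: P0=I P1=I P2=M  mem[L1]=46
5. P1: load  L4  bus=[BusRd]  L4: P0=I P1=S P2=S  mem[L4]=80
6. P0: load  L6  bus=[BusRd]  L6: P0=E P1=I P2=I  mem[L6]=70
7. P1: store L1 := 76  bus=[BusRdX,Flush]  L1: P0=I P1=M P2=I  mem[L1]=38
8. P2: store L2 := 40  bus=[-]  L2: P0=I P1=I P2=M  mem[L2]=0
9. P1: load  L3  bus=[BusRd]  L3: P0=I P1=E P2=I  mem[L3]=10
10. P2: load  L6  bus=[BusRd]  L6: P0=S P1=I P2=S  mem[L6]=70
11. P0: load  L4  bus=[BusRd]  L4: P0=S P1=S P2=S  mem[L4]=80
12. P0: load  L7  bus=[BusRd]  L7: P0=E P1=I P2=I  mem[L7]=60
13. P0: load  L1  bus=[BusRd,Flush]  L1: P0=S P1=S P2=I  mem[L1]=76
14. P0: load  L7  bus=[-]  L7: P0=E P1=I P2=I  mem[L7]=60
15. P1: store L4 := 29  bus=[BusUpgr]  L4: P0=I P1=M P2=I  mem[L4]=80
16. P0: load  L4  bus=[BusRd,Flush]  L4: P0=S P1=S P2=I  mem[L4]=29
17. P2: store L4 := 58  bus=[BusRdX]  L4: P0=I P1=I P2=M  mem[L4]=29
18. P2: load  L4  bus=[-]  L4: P0=I P1=I P2=M  mem[L4]=29
19. P2: load  L0  bus=[BusRd]  L0: P0=I P1=I P2=E  mem[L0]=20
20. P1: store L2 := 77  bus=[BusRdX,Flush]  L2: P0=I P1=M P2=I  mem[L2]=40
21. P0: load  L4  bus=[BusRd,Flush]  L4: P0=S P1=I P2=S  mem[L4]=58
22. P2: store L7 := 93  bus=[BusRdX]  L7: P0=I P1=I P2=M  mem[L7]=60
23. P0: load  L4  bus=[-]  L4: P0=S P1=I P2=S  mem[L4]=58
24. P0: store L4 := 20  bus=[BusUpgr]  L4: P0=M P1=I P2=I  mem[L4]=58
25. P1: store L4 := 88  bus=[BusRdX,Flush]  L4: P0=I P1=M P2=I  mem[L4]=20
26. P1: store L4 := 24  bus=[-]  L4: P0=I P1=M P2=I  mem[L4]=20
27. P2: store L4 := 26  bus=[BusRdX,Flush]  L4: P0=I P1=I P2=M  mem[L4]=24

bus = BusRdX,Flush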